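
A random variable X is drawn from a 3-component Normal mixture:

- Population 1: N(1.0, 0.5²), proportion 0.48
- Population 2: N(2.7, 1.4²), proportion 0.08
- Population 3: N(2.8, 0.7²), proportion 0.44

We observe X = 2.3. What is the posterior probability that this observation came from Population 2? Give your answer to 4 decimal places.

0.0955

The responsibility of component k is π_k f_k(x) divided by Σ_j π_j f_j(x).
Normal densities:
  L_1 = 0.0271659
  L_2 = 0.273562
  L_3 = 0.441593
Prior × likelihood for each component:
  π_1·L_1 = 0.48 × 0.0271659 = 0.0130397
  π_2·L_2 = 0.08 × 0.273562 = 0.021885
  π_3·L_3 = 0.44 × 0.441593 = 0.194301
Marginal: 0.0130397 + 0.021885 + 0.194301 = 0.229226
P(Population 2 | the observation) ≈ 0.0955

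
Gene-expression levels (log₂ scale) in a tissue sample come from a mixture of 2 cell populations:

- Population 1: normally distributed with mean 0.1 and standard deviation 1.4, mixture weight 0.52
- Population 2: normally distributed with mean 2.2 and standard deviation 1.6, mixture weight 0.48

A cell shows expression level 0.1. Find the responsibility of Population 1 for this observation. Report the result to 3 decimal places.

0.746

The responsibility of component k is w_k f_k(x) divided by Σ_j w_j f_j(x).
Component likelihoods at x = 0.1:
  p_1 = (1/(1.4·√(2π)))·exp(−(0.1−0.1)²/(2·1.4²)) = 0.284959·exp(-0.00000) = 0.284959
  p_2 = (1/(1.6·√(2π)))·exp(−(0.1−2.2)²/(2·1.6²)) = 0.249339·exp(-0.86133) = 0.105371
Unnormalised posteriors:
  w_1·p_1 = 0.52 × 0.284959 = 0.148179
  w_2·p_2 = 0.48 × 0.105371 = 0.050578
Marginal: 0.148179 + 0.050578 = 0.198757
P(Population 1 | the observation) ≈ 0.746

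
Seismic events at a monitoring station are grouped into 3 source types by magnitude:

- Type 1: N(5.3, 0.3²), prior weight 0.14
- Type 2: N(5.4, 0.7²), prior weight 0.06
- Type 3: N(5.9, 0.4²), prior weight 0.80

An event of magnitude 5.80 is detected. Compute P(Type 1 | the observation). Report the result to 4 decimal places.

Apply Bayes' rule: the posterior for each component is proportional to its prior times its likelihood at x.
Normal densities:
  f_1 = 0.33159
  f_2 = 0.484068
  f_3 = 0.96667
Multiply by the mixture weights:
  P(Z=1)·f_1 = 0.14 × 0.33159 = 0.0464227
  P(Z=2)·f_2 = 0.06 × 0.484068 = 0.0290441
  P(Z=3)·f_3 = 0.80 × 0.96667 = 0.773336
Denominator: 0.0464227 + 0.0290441 + 0.773336 = 0.848803
P(Type 1 | 5.80) = 0.0464227 / 0.848803 ≈ 0.0547

0.0547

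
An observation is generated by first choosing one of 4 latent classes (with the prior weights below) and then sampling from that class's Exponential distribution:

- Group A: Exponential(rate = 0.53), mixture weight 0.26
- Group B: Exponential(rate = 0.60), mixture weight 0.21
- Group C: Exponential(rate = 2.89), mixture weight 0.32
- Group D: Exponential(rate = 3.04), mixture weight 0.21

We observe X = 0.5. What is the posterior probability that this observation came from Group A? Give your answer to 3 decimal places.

0.190

P(component k | x) = π_k·f_k(x) / marginal(x), where marginal(x) = Σ_j π_j·f_j(x).
Component likelihoods at x = 0.5:
  L_A = 0.53·e^(−0.53·0.5) = 0.53·e^(−0.2650) = 0.406619
  L_B = 0.60·e^(−0.60·0.5) = 0.60·e^(−0.3000) = 0.444491
  L_C = 2.89·e^(−2.89·0.5) = 2.89·e^(−1.4450) = 0.681306
  L_D = 3.04·e^(−3.04·0.5) = 3.04·e^(−1.5200) = 0.664884
Prior × likelihood for each component:
  π_A·L_A = 0.26 × 0.406619 = 0.105721
  π_B·L_B = 0.21 × 0.444491 = 0.0933431
  π_C·L_C = 0.32 × 0.681306 = 0.218018
  π_D·L_D = 0.21 × 0.664884 = 0.139626
Marginal: 0.105721 + 0.0933431 + 0.218018 + 0.139626 = 0.556708
P(Group A | 0.5) ≈ 0.190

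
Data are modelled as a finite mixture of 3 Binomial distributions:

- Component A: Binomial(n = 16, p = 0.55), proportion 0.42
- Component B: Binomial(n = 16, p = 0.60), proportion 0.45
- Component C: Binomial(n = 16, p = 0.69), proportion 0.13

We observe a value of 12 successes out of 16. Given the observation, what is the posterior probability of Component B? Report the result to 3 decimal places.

0.480

Posterior ∝ prior × likelihood, so P(k | x) ∝ P(Z=k) f_k(x); normalise over all components.
Evaluate each component's likelihood at the observed value:
  L_A = 0.0571839
  L_B = 0.101421
  L_C = 0.195752
Multiply by the mixture weights:
  P(Z=A)·L_A = 0.42 × 0.0571839 = 0.0240172
  P(Z=B)·L_B = 0.45 × 0.101421 = 0.0456393
  P(Z=C)·L_C = 0.13 × 0.195752 = 0.0254478
Evidence: 0.0240172 + 0.0456393 + 0.0254478 = 0.0951043
Responsibility of Component B: 0.0456393 / 0.0951043 ≈ 0.480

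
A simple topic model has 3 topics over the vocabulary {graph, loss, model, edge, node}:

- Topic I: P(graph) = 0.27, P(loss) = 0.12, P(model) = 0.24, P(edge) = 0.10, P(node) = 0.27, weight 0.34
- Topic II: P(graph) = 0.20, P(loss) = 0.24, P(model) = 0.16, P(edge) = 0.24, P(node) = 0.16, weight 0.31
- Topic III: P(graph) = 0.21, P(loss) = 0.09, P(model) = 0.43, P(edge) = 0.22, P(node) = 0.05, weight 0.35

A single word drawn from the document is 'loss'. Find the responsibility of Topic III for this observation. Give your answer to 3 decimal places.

The responsibility of component k is w_k f_k(x) divided by Σ_j w_j f_j(x).
Component likelihoods at x = 'loss':
  p_I = 0.12
  p_II = 0.24
  p_III = 0.09
Weight by the priors:
  w_I·p_I = 0.34 × 0.12 = 0.0408
  w_II·p_II = 0.31 × 0.24 = 0.0744
  w_III·p_III = 0.35 × 0.09 = 0.0315
Evidence: 0.0408 + 0.0744 + 0.0315 = 0.1467
P(Topic III | data) = 0.0315 / 0.1467 ≈ 0.215

0.215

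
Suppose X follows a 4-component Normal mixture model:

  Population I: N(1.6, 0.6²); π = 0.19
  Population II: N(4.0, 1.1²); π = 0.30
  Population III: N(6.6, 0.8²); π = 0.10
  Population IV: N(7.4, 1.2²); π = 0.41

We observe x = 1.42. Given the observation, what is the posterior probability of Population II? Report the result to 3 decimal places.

0.054

Apply Bayes' rule: the posterior for each component is proportional to its prior times its likelihood at x.
Normal densities:
  p_I = 0.635646
  p_II = 0.0231716
  p_III = 3.92452e-10
  p_IV = 1.34641e-06
Multiply by the mixture weights:
  P(Z=I)·p_I = 0.19 × 0.635646 = 0.120773
  P(Z=II)·p_II = 0.30 × 0.0231716 = 0.00695148
  P(Z=III)·p_III = 0.10 × 3.92452e-10 = 3.92452e-11
  P(Z=IV)·p_IV = 0.41 × 1.34641e-06 = 5.5203e-07
Denominator: 0.120773 + 0.00695148 + 3.92452e-11 + 5.5203e-07 = 0.127725
P(Population II | x) = 0.00695148 / 0.127725 ≈ 0.054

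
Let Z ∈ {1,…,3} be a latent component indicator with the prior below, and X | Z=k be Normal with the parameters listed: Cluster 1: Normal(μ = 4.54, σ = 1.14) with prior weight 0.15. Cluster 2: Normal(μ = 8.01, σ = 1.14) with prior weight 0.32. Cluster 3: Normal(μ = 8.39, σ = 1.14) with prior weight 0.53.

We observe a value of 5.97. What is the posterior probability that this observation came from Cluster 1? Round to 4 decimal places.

0.3623

The responsibility of component k is π_k f_k(x) divided by Σ_j π_j f_j(x).
Component likelihoods at x = 5.97:
  L_1 = (1/(1.14·√(2π)))·exp(−(5.97−4.54)²/(2·1.14²)) = 0.349949·exp(-0.78674) = 0.159341
  L_2 = (1/(1.14·√(2π)))·exp(−(5.97−8.01)²/(2·1.14²)) = 0.349949·exp(-1.60111) = 0.0705753
  L_3 = (1/(1.14·√(2π)))·exp(−(5.97−8.39)²/(2·1.14²)) = 0.349949·exp(-2.25315) = 0.0367682
Weight by the priors:
  π_1·L_1 = 0.15 × 0.159341 = 0.0239011
  π_2·L_2 = 0.32 × 0.0705753 = 0.0225841
  π_3·L_3 = 0.53 × 0.0367682 = 0.0194872
Evidence: 0.0239011 + 0.0225841 + 0.0194872 = 0.0659724
P(Cluster 1 | data) = 0.0239011 / 0.0659724 ≈ 0.3623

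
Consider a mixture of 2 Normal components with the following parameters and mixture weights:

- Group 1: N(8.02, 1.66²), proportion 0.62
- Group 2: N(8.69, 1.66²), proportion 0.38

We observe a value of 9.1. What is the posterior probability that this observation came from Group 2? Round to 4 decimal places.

0.4235

The responsibility of component k is w_k f_k(x) divided by Σ_j w_j f_j(x).
Evaluate each component's likelihood at the observed value:
  p_1 = (1/(1.66·√(2π)))·exp(−(9.1−8.02)²/(2·1.66²)) = 0.240327·exp(-0.21164) = 0.194485
  p_2 = (1/(1.66·√(2π)))·exp(−(9.1−8.69)²/(2·1.66²)) = 0.240327·exp(-0.03050) = 0.233107
Multiply by the mixture weights:
  w_1·p_1 = 0.62 × 0.194485 = 0.120581
  w_2·p_2 = 0.38 × 0.233107 = 0.0885807
Sum: 0.120581 + 0.0885807 = 0.209162
P(Group 2 | data) = 0.0885807 / 0.209162 ≈ 0.4235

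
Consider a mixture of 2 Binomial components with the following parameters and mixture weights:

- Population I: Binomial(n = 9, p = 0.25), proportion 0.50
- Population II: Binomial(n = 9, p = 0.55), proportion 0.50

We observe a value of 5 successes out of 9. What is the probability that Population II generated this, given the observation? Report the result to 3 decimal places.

P(component k | x) = π_k·f_k(x) / marginal(x), where marginal(x) = Σ_j π_j·f_j(x).
Evaluate each component's likelihood at the observed value:
  L_I = 0.0389328
  L_II = 0.260036
Unnormalised posteriors:
  π_I·L_I = 0.50 × 0.0389328 = 0.0194664
  π_II·L_II = 0.50 × 0.260036 = 0.130018
Marginal: 0.0194664 + 0.130018 = 0.149485
P(Population II | x) = 0.130018 / 0.149485 ≈ 0.870

0.870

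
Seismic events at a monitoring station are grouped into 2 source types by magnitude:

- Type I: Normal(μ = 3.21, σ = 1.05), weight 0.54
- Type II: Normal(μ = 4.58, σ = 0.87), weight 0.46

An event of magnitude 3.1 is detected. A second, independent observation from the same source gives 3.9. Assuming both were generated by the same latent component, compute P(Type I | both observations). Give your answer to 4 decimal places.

0.7884

Apply Bayes' rule: the posterior for each component is proportional to its prior times its likelihood at x.
Since both observations come from the same component, the likelihood for component k is f_k(x₁)·f_k(x₂).
  p_I = [(1/(1.05·√(2π)))·exp(−(3.1−3.21)²/(2·1.05²)) = 0.379945·exp(-0.00549) = 0.377866] × [0.30616] = 0.115687
  p_II = [(1/(0.87·√(2π)))·exp(−(3.1−4.58)²/(2·0.87²)) = 0.458554·exp(-1.44695) = 0.107891] × [0.337857] = 0.0364518
Unnormalised posteriors:
  π_I·p_I = 0.54 × 0.115687 = 0.0624712
  π_II·p_II = 0.46 × 0.0364518 = 0.0167678
Evidence: 0.0624712 + 0.0167678 = 0.079239
P(Type I | x) = 0.0624712 / 0.079239 ≈ 0.7884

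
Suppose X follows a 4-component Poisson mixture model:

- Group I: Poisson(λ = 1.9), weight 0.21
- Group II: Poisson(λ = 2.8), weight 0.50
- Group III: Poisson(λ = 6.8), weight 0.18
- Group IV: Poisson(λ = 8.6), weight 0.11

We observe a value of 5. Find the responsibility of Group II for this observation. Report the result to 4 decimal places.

0.5297

By Bayes' theorem, P(k | x) = π_k f_k(x) / Σ_j π_j f_j(x).
Poisson probabilities:
  f_I = e^(−1.9)·1.9^5/5! = 0.0308622
  f_II = e^(−2.8)·2.8^5/5! = 0.0872136
  f_III = e^(−6.8)·6.8^5/5! = 0.134946
  f_IV = e^(−8.6)·8.6^5/5! = 0.0721736
Unnormalised posteriors:
  π_I·f_I = 0.21 × 0.0308622 = 0.00648107
  π_II·f_II = 0.50 × 0.0872136 = 0.0436068
  π_III·f_III = 0.18 × 0.134946 = 0.0242903
  π_IV·f_IV = 0.11 × 0.0721736 = 0.0079391
Marginal: 0.00648107 + 0.0436068 + 0.0242903 + 0.0079391 = 0.0823173
So the posterior for Group II is 0.0436068 / 0.0823173 ≈ 0.5297.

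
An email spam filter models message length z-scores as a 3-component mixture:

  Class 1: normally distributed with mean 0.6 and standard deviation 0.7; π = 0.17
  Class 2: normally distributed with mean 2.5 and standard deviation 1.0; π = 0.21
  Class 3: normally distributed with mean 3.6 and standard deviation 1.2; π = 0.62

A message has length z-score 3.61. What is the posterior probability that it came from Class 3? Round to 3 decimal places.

0.820

P(component k | x) = w_k·f_k(x) / marginal(x), where marginal(x) = Σ_j w_j·f_j(x).
Component likelihoods at x = 3.61:
  f_1 = (1/(0.7·√(2π)))·exp(−(3.61−0.6)²/(2·0.7²)) = 0.569918·exp(-9.24500) = 5.50503e-05
  f_2 = (1/(1.0·√(2π)))·exp(−(3.61−2.5)²/(2·1.0²)) = 0.398942·exp(-0.61605) = 0.215458
  f_3 = (1/(1.2·√(2π)))·exp(−(3.61−3.6)²/(2·1.2²)) = 0.332452·exp(-0.00003) = 0.33244
Unnormalised posteriors:
  w_1·f_1 = 0.17 × 5.50503e-05 = 9.35855e-06
  w_2·f_2 = 0.21 × 0.215458 = 0.0452462
  w_3·f_3 = 0.62 × 0.33244 = 0.206113
Normaliser: 9.35855e-06 + 0.0452462 + 0.206113 = 0.251369
P(Class 3 | the observation) = 0.206113 / 0.251369 ≈ 0.820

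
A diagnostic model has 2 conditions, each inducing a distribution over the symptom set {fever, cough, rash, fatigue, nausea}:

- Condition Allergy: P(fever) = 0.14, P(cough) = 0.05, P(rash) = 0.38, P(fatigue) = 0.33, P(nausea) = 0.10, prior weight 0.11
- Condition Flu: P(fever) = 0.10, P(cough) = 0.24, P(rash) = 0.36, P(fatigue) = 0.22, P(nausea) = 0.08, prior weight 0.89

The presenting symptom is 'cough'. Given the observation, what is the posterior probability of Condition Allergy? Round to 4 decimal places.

0.0251

By Bayes' theorem, P(k | x) = P(Z=k) f_k(x) / Σ_j P(Z=j) f_j(x).
Categorical probabilities:
  L_Allergy = 0.05
  L_Flu = 0.24
Weight by the priors:
  P(Z=Allergy)·L_Allergy = 0.11 × 0.05 = 0.0055
  P(Z=Flu)·L_Flu = 0.89 × 0.24 = 0.2136
Evidence: 0.0055 + 0.2136 = 0.2191
So the posterior for Condition Allergy is 0.0055 / 0.2191 ≈ 0.0251.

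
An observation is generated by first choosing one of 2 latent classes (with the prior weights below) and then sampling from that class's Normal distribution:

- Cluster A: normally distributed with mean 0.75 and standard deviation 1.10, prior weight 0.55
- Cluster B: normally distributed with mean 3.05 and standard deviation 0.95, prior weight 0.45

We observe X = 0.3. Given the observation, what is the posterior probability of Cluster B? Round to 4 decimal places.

P(component k | x) = π_k·f_k(x) / marginal(x), where marginal(x) = Σ_j π_j·f_j(x).
Component likelihoods at x = 0.3:
  L_A = 0.333562
  L_B = 0.00636211
Multiply by the mixture weights:
  π_A·L_A = 0.55 × 0.333562 = 0.183459
  π_B·L_B = 0.45 × 0.00636211 = 0.00286295
Sum: 0.183459 + 0.00286295 = 0.186322
So the posterior for Cluster B is 0.00286295 / 0.186322 ≈ 0.0154.

0.0154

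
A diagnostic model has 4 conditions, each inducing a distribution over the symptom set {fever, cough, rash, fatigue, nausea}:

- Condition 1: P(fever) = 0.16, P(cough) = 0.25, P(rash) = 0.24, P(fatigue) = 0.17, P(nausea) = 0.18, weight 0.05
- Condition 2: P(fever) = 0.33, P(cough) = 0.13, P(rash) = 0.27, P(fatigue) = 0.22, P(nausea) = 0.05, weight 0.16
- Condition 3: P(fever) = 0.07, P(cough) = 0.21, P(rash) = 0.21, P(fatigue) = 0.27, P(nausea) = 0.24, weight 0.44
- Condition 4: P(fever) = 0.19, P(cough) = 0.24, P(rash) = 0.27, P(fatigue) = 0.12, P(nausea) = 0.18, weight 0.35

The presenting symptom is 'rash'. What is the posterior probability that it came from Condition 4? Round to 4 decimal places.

By Bayes' theorem, P(k | x) = w_k f_k(x) / Σ_j w_j f_j(x).
Categorical probabilities:
  f_1 = P(rash | comp) = 0.24
  f_2 = P(rash | comp) = 0.27
  f_3 = P(rash | comp) = 0.21
  f_4 = P(rash | comp) = 0.27
Weight by the priors:
  w_1·f_1 = 0.05 × 0.24 = 0.012
  w_2·f_2 = 0.16 × 0.27 = 0.0432
  w_3·f_3 = 0.44 × 0.21 = 0.0924
  w_4·f_4 = 0.35 × 0.27 = 0.0945
Normaliser: 0.012 + 0.0432 + 0.0924 + 0.0945 = 0.2421
P(Condition 4 | x) = 0.0945 / 0.2421 ≈ 0.3903

0.3903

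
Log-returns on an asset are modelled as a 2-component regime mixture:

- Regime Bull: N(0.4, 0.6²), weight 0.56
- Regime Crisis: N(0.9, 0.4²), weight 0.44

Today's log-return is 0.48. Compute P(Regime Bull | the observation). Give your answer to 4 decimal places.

P(component k | x) = π_k·f_k(x) / marginal(x), where marginal(x) = Σ_j π_j·f_j(x).
Component likelihoods at x = 0.48:
  f_Bull = (1/(0.6·√(2π)))·exp(−(0.48−0.4)²/(2·0.6²)) = 0.664904·exp(-0.00889) = 0.65902
  f_Crisis = (1/(0.4·√(2π)))·exp(−(0.48−0.9)²/(2·0.4²)) = 0.997356·exp(-0.55125) = 0.574705
Unnormalised posteriors:
  π_Bull·f_Bull = 0.56 × 0.65902 = 0.369051
  π_Crisis·f_Crisis = 0.44 × 0.574705 = 0.25287
Sum: 0.369051 + 0.25287 = 0.621921
P(Regime Bull | data) = 0.369051 / 0.621921 ≈ 0.5934

0.5934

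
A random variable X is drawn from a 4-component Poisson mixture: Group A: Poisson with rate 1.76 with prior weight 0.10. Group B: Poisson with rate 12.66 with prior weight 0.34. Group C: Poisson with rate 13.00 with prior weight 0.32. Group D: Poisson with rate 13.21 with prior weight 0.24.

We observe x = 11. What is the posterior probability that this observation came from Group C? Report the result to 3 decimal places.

0.352

P(component k | x) = P(Z=k)·f_k(x) / marginal(x), where marginal(x) = Σ_j P(Z=j)·f_j(x).
Evaluate each component's likelihood at the observed value:
  f_A = e^(−1.76)·1.76^11/11! = 2.16334e-06
  f_B = e^(−12.66)·12.66^11/11! = 0.106524
  f_C = e^(−13.00)·13.00^11/11! = 0.101483
  f_D = e^(−13.21)·13.21^11/11! = 0.0981172
Weight by the priors:
  P(Z=A)·f_A = 0.10 × 2.16334e-06 = 2.16334e-07
  P(Z=B)·f_B = 0.34 × 0.106524 = 0.0362181
  P(Z=C)·f_C = 0.32 × 0.101483 = 0.0324745
  P(Z=D)·f_D = 0.24 × 0.0981172 = 0.0235481
Marginal: 2.16334e-07 + 0.0362181 + 0.0324745 + 0.0235481 = 0.092241
Responsibility of Group C: 0.0324745 / 0.092241 ≈ 0.352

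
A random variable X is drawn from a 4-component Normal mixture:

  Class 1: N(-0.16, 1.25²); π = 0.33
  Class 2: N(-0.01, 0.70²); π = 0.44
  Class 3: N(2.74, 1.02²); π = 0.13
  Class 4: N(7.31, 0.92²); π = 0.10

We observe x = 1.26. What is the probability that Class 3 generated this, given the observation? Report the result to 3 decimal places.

0.146

P(component k | x) = π_k·f_k(x) / marginal(x), where marginal(x) = Σ_j π_j·f_j(x).
Evaluate each component's likelihood at the observed value:
  p_1 = (1/(1.25·√(2π)))·exp(−(1.26−-0.16)²/(2·1.25²)) = 0.319154·exp(-0.64525) = 0.167407
  p_2 = (1/(0.70·√(2π)))·exp(−(1.26−-0.01)²/(2·0.70²)) = 0.569918·exp(-1.64582) = 0.109911
  p_3 = (1/(1.02·√(2π)))·exp(−(1.26−2.74)²/(2·1.02²)) = 0.391120·exp(-1.05267) = 0.136502
  p_4 = (1/(0.92·√(2π)))·exp(−(1.26−7.31)²/(2·0.92²)) = 0.433633·exp(-21.62246) = 1.76444e-10
Prior × likelihood for each component:
  π_1·p_1 = 0.33 × 0.167407 = 0.0552442
  π_2·p_2 = 0.44 × 0.109911 = 0.0483611
  π_3·p_3 = 0.13 × 0.136502 = 0.0177453
  π_4·p_4 = 0.10 × 1.76444e-10 = 1.76444e-11
Evidence: 0.0552442 + 0.0483611 + 0.0177453 + 1.76444e-11 = 0.121351
P(Class 3 | x) ≈ 0.146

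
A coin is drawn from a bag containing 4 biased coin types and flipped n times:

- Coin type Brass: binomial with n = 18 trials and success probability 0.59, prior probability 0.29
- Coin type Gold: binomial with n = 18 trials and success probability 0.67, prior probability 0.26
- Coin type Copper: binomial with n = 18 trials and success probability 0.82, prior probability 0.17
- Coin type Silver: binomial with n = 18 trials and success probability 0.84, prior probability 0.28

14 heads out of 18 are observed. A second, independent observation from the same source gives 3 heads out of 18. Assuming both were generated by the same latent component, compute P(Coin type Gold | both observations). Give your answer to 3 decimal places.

Apply Bayes' rule: the posterior for each component is proportional to its prior times its likelihood at x.
Since both observations come from the same component, the likelihood for component k is f_k(x₁)·f_k(x₂).
  p_Brass = [C(18,14)·0.59^14·0.41^4 = 3060·0.000619339·0.0282576 = 0.0535531] × [0.000260618] = 1.39569e-05
  p_Gold = [C(18,14)·0.67^14·0.33^4 = 3060·0.00367322·0.0118592 = 0.133298] × [1.47104e-05] = 1.96087e-06
  p_Copper = [C(18,14)·0.82^14·0.18^4 = 3060·0.0621432·0.00104976 = 0.199621] × [3.03542e-09] = 6.05933e-10
  p_Silver = [C(18,14)·0.84^14·0.16^4 = 3060·0.0870783·0.00065536 = 0.174627] × [5.57606e-10] = 9.73731e-11
Multiply by the mixture weights:
  P(Z=Brass)·p_Brass = 0.29 × 1.39569e-05 = 4.0475e-06
  P(Z=Gold)·p_Gold = 0.26 × 1.96087e-06 = 5.09825e-07
  P(Z=Copper)·p_Copper = 0.17 × 6.05933e-10 = 1.03009e-10
  P(Z=Silver)·p_Silver = 0.28 × 9.73731e-11 = 2.72645e-11
Denominator: 4.0475e-06 + 5.09825e-07 + 1.03009e-10 + 2.72645e-11 = 4.55746e-06
P(Coin type Gold | x₁, x₂) ≈ 0.112

0.112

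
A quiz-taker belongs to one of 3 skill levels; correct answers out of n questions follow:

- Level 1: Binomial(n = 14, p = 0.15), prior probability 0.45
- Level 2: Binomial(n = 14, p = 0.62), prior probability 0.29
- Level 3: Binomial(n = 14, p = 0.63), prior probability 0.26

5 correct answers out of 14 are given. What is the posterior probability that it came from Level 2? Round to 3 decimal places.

Posterior ∝ prior × likelihood, so P(k | x) ∝ π_k f_k(x); normalise over all components.
Binomial probabilities:
  f_1 = 0.035212
  f_2 = 0.0303023
  f_3 = 0.0258216
Unnormalised posteriors:
  π_1·f_1 = 0.45 × 0.035212 = 0.0158454
  π_2·f_2 = 0.29 × 0.0303023 = 0.00878765
  π_3·f_3 = 0.26 × 0.0258216 = 0.0067136
Sum: 0.0158454 + 0.00878765 + 0.0067136 = 0.0313467
Responsibility of Level 2: 0.00878765 / 0.0313467 ≈ 0.280

0.280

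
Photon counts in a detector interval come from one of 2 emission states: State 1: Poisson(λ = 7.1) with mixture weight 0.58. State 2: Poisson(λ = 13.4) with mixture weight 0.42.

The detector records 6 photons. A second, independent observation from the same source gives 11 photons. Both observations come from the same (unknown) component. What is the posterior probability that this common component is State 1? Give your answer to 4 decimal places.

0.8933

P(component k | x) = P(Z=k)·f_k(x) / marginal(x), where marginal(x) = Σ_j P(Z=j)·f_j(x).
Since both observations come from the same component, the likelihood for component k is f_k(x₁)·f_k(x₂).
  p_1 = [e^(−7.1)·7.1^6/6! = 0.1468] × [0.0477744] = 0.00701329
  p_2 = [e^(−13.4)·13.4^6/6! = 0.0121829] × [0.0949404] = 0.00115665
Prior × likelihood for each component:
  P(Z=1)·p_1 = 0.58 × 0.00701329 = 0.00406771
  P(Z=2)·p_2 = 0.42 × 0.00115665 = 0.000485792
Marginal: 0.00406771 + 0.000485792 = 0.0045535
P(State 1 | data) = 0.00406771 / 0.0045535 ≈ 0.8933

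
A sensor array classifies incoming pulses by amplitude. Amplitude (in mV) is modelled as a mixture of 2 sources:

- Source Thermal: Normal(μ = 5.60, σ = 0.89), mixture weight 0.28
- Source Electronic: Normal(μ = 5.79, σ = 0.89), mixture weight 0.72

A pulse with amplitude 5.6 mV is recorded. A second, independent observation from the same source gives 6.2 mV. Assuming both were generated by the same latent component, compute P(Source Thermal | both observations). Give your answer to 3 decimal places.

Posterior ∝ prior × likelihood, so P(k | x) ∝ P(Z=k) f_k(x); normalise over all components.
Since both observations come from the same component, the likelihood for component k is f_k(x₁)·f_k(x₂).
  L_Thermal = [(1/(0.89·√(2π)))·exp(−(5.6−5.60)²/(2·0.89²)) = 0.448250·exp(-0.00000) = 0.44825] × [0.357132] = 0.160085
  L_Electronic = [(1/(0.89·√(2π)))·exp(−(5.6−5.79)²/(2·0.89²)) = 0.448250·exp(-0.02279) = 0.438151] × [0.403122] = 0.176628
Multiply by the mixture weights:
  P(Z=Thermal)·L_Thermal = 0.28 × 0.160085 = 0.0448237
  P(Z=Electronic)·L_Electronic = 0.72 × 0.176628 = 0.127172
Evidence: 0.0448237 + 0.127172 = 0.171996
So the posterior for Source Thermal is 0.0448237 / 0.171996 ≈ 0.261.

0.261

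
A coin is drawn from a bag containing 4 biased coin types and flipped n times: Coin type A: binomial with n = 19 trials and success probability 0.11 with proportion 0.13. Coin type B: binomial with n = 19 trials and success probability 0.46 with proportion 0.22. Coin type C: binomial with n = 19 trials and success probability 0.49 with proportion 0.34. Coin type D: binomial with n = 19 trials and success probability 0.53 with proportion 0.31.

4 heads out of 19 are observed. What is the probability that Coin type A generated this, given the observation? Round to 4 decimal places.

0.6174

Posterior ∝ prior × likelihood, so P(k | x) ∝ π_k f_k(x); normalise over all components.
Binomial probabilities:
  p_A = 0.0988108
  p_B = 0.0168005
  p_C = 0.00917742
  p_D = 0.00368939
Unnormalised posteriors:
  π_A·p_A = 0.13 × 0.0988108 = 0.0128454
  π_B·p_B = 0.22 × 0.0168005 = 0.0036961
  π_C·p_C = 0.34 × 0.00917742 = 0.00312032
  π_D·p_D = 0.31 × 0.00368939 = 0.00114371
Evidence: 0.0128454 + 0.0036961 + 0.00312032 + 0.00114371 = 0.0208055
P(Coin type A | 4 heads out of 19) ≈ 0.6174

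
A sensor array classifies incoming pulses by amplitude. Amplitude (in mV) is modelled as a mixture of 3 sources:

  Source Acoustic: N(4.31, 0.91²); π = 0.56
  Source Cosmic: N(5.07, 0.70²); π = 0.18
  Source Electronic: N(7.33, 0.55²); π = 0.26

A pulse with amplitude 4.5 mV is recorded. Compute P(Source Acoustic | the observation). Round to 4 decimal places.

0.7654

Apply Bayes' rule: the posterior for each component is proportional to its prior times its likelihood at x.
Normal densities:
  f_Acoustic = 0.428946
  f_Cosmic = 0.409101
  f_Electronic = 1.29247e-06
Multiply by the mixture weights:
  π_Acoustic·f_Acoustic = 0.56 × 0.428946 = 0.24021
  π_Cosmic·f_Cosmic = 0.18 × 0.409101 = 0.0736381
  π_Electronic·f_Electronic = 0.26 × 1.29247e-06 = 3.36043e-07
Denominator: 0.24021 + 0.0736381 + 3.36043e-07 = 0.313848
P(Source Acoustic | data) ≈ 0.7654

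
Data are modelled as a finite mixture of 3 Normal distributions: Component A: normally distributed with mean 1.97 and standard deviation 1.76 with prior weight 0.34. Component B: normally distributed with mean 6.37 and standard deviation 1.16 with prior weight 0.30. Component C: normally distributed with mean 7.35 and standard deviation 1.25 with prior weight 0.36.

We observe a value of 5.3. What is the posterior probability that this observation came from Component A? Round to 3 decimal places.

0.117

By Bayes' theorem, P(k | x) = P(Z=k) f_k(x) / Σ_j P(Z=j) f_j(x).
Normal densities:
  f_A = (1/(1.76·√(2π)))·exp(−(5.3−1.97)²/(2·1.76²)) = 0.226672·exp(-1.78992) = 0.0378483
  f_B = (1/(1.16·√(2π)))·exp(−(5.3−6.37)²/(2·1.16²)) = 0.343916·exp(-0.42542) = 0.224747
  f_C = (1/(1.25·√(2π)))·exp(−(5.3−7.35)²/(2·1.25²)) = 0.319154·exp(-1.34480) = 0.0831689
Multiply by the mixture weights:
  P(Z=A)·f_A = 0.34 × 0.0378483 = 0.0128684
  P(Z=B)·f_B = 0.30 × 0.224747 = 0.067424
  P(Z=C)·f_C = 0.36 × 0.0831689 = 0.0299408
Marginal: 0.0128684 + 0.067424 + 0.0299408 = 0.110233
Responsibility of Component A: 0.0128684 / 0.110233 ≈ 0.117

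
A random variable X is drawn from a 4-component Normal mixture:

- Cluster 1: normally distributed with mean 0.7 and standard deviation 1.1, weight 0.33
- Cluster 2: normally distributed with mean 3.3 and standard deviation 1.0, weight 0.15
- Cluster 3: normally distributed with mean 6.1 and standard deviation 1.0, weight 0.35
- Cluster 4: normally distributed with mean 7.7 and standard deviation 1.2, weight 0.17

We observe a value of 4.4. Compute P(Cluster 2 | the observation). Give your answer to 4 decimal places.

0.4855

Apply Bayes' rule: the posterior for each component is proportional to its prior times its likelihood at x.
Normal densities:
  p_1 = 0.00126678
  p_2 = 0.217852
  p_3 = 0.0940491
  p_4 = 0.00757797
Weight by the priors:
  π_1·p_1 = 0.33 × 0.00126678 = 0.000418039
  π_2·p_2 = 0.15 × 0.217852 = 0.0326778
  π_3·p_3 = 0.35 × 0.0940491 = 0.0329172
  π_4·p_4 = 0.17 × 0.00757797 = 0.00128825
Marginal: 0.000418039 + 0.0326778 + 0.0329172 + 0.00128825 = 0.0673013
Responsibility of Cluster 2: 0.0326778 / 0.0673013 ≈ 0.4855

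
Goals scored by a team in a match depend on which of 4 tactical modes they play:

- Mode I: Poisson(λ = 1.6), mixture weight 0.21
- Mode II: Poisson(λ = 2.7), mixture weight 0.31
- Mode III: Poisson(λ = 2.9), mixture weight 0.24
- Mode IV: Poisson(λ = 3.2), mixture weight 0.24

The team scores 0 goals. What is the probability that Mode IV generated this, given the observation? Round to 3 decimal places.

By Bayes' theorem, P(k | x) = π_k f_k(x) / Σ_j π_j f_j(x).
Component likelihoods at x = 0 goals:
  f_I = e^(−1.6)·1.6^0/0! = 0.201897
  f_II = e^(−2.7)·2.7^0/0! = 0.0672055
  f_III = e^(−2.9)·2.9^0/0! = 0.0550232
  f_IV = e^(−3.2)·3.2^0/0! = 0.0407622
Weight by the priors:
  π_I·f_I = 0.21 × 0.201897 = 0.0423983
  π_II·f_II = 0.31 × 0.0672055 = 0.0208337
  π_III·f_III = 0.24 × 0.0550232 = 0.0132056
  π_IV·f_IV = 0.24 × 0.0407622 = 0.00978293
Normaliser: 0.0423983 + 0.0208337 + 0.0132056 + 0.00978293 = 0.0862205
P(Mode IV | x) ≈ 0.113

0.113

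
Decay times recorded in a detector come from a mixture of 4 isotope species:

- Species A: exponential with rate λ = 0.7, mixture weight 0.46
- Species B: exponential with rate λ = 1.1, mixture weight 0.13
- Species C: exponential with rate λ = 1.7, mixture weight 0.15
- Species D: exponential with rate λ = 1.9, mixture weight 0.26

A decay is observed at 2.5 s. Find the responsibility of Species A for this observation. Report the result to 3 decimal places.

Apply Bayes' rule: the posterior for each component is proportional to its prior times its likelihood at x.
Evaluate each component's likelihood at the observed value:
  f_A = 0.121642
  f_B = 0.0703206
  f_C = 0.0242492
  f_D = 0.0164382
Weight by the priors:
  w_A·f_A = 0.46 × 0.121642 = 0.0559552
  w_B·f_B = 0.13 × 0.0703206 = 0.00914168
  w_C·f_C = 0.15 × 0.0242492 = 0.00363738
  w_D·f_D = 0.26 × 0.0164382 = 0.00427394
Marginal: 0.0559552 + 0.00914168 + 0.00363738 + 0.00427394 = 0.0730082
P(Species A | 2.5 s) = 0.0559552 / 0.0730082 ≈ 0.766

0.766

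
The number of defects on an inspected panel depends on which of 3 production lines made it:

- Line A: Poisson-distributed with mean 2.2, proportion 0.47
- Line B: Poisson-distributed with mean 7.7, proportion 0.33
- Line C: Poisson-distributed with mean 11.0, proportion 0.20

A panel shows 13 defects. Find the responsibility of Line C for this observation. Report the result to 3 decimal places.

0.698

Apply Bayes' rule: the posterior for each component is proportional to its prior times its likelihood at x.
Poisson probabilities:
  p_A = e^(−2.2)·2.2^13/13! = 5.0323e-07
  p_B = e^(−7.7)·7.7^13/13! = 0.0243238
  p_C = e^(−11.0)·11.0^13/13! = 0.0925945
Weight by the priors:
  π_A·p_A = 0.47 × 5.0323e-07 = 2.36518e-07
  π_B·p_B = 0.33 × 0.0243238 = 0.00802686
  π_C·p_C = 0.20 × 0.0925945 = 0.0185189
Sum: 2.36518e-07 + 0.00802686 + 0.0185189 = 0.026546
P(Line C | x) = 0.0185189 / 0.026546 ≈ 0.698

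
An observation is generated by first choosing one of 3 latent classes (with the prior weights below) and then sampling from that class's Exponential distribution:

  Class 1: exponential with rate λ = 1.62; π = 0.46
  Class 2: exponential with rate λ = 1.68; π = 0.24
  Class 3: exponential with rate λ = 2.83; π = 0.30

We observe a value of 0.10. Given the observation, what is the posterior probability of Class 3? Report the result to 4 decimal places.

By Bayes' theorem, P(k | x) = P(Z=k) f_k(x) / Σ_j P(Z=j) f_j(x).
Evaluate each component's likelihood at the observed value:
  f_1 = 1.37771
  f_2 = 1.42019
  f_3 = 2.13246
Multiply by the mixture weights:
  P(Z=1)·f_1 = 0.46 × 1.37771 = 0.633749
  P(Z=2)·f_2 = 0.24 × 1.42019 = 0.340847
  P(Z=3)·f_3 = 0.30 × 2.13246 = 0.639738
Denominator: 0.633749 + 0.340847 + 0.639738 = 1.61433
So the posterior for Class 3 is 0.639738 / 1.61433 ≈ 0.3963.

0.3963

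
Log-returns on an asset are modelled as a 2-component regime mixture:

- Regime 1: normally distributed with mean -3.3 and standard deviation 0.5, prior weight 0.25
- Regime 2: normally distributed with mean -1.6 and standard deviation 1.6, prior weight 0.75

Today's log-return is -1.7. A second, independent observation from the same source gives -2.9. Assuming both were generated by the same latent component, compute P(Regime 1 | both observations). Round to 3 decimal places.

P(component k | x) = π_k·f_k(x) / marginal(x), where marginal(x) = Σ_j π_j·f_j(x).
Since both observations come from the same component, the likelihood for component k is f_k(x₁)·f_k(x₂).
  f_1 = [(1/(0.5·√(2π)))·exp(−(-1.7−-3.3)²/(2·0.5²)) = 0.797885·exp(-5.12000) = 0.00476818] × [0.579383] = 0.0027626
  f_2 = [(1/(1.6·√(2π)))·exp(−(-1.7−-1.6)²/(2·1.6²)) = 0.249339·exp(-0.00195) = 0.248852] × [0.179242] = 0.0446047
Weight by the priors:
  π_1·f_1 = 0.25 × 0.0027626 = 0.00069065
  π_2·f_2 = 0.75 × 0.0446047 = 0.0334535
Denominator: 0.00069065 + 0.0334535 = 0.0341442
P(Regime 1 | x₁, x₂) = 0.00069065 / 0.0341442 ≈ 0.020

0.020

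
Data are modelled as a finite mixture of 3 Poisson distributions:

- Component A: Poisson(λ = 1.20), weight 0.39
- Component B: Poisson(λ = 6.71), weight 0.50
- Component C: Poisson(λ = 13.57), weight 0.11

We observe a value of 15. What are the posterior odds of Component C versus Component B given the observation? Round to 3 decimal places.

8.934

Only the two components matter; the odds are (π_i f_i(x)) / (π_j f_j(x)).
Poisson probabilities:
  L_A = 3.54867e-12
  L_B = 0.00234543
  L_C = 0.0952406
Odds = (0.11/0.50) × (0.0952406/0.00234543) = 0.22 × 40.6069 ≈ 8.934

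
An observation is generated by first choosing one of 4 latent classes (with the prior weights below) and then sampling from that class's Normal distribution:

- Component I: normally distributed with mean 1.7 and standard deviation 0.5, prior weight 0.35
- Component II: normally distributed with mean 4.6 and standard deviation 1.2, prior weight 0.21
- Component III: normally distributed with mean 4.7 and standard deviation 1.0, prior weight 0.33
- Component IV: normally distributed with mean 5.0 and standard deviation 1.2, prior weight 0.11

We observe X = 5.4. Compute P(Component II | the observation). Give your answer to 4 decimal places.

0.2888

By Bayes' theorem, P(k | x) = w_k f_k(x) / Σ_j w_j f_j(x).
Component likelihoods at x = 5.4:
  f_I = (1/(0.5·√(2π)))·exp(−(5.4−1.7)²/(2·0.5²)) = 0.797885·exp(-27.38000) = 1.02555e-12
  f_II = (1/(1.2·√(2π)))·exp(−(5.4−4.6)²/(2·1.2²)) = 0.332452·exp(-0.22222) = 0.266207
  f_III = (1/(1.0·√(2π)))·exp(−(5.4−4.7)²/(2·1.0²)) = 0.398942·exp(-0.24500) = 0.312254
  f_IV = (1/(1.2·√(2π)))·exp(−(5.4−5.0)²/(2·1.2²)) = 0.332452·exp(-0.05556) = 0.314486
Unnormalised posteriors:
  w_I·f_I = 0.35 × 1.02555e-12 = 3.58943e-13
  w_II·f_II = 0.21 × 0.266207 = 0.0559034
  w_III·f_III = 0.33 × 0.312254 = 0.103044
  w_IV·f_IV = 0.11 × 0.314486 = 0.0345935
Marginal: 3.58943e-13 + 0.0559034 + 0.103044 + 0.0345935 = 0.193541
So the posterior for Component II is 0.0559034 / 0.193541 ≈ 0.2888.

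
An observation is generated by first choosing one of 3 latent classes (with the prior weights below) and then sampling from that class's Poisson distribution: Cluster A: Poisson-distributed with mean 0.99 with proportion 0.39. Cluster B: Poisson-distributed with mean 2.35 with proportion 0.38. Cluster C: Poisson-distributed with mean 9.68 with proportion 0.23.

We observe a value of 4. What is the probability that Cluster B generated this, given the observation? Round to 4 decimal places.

The responsibility of component k is π_k f_k(x) divided by Σ_j π_j f_j(x).
Evaluate each component's likelihood at the observed value:
  p_A = 0.0148723
  p_B = 0.12119
  p_C = 0.0228728
Unnormalised posteriors:
  π_A·p_A = 0.39 × 0.0148723 = 0.0058002
  π_B·p_B = 0.38 × 0.12119 = 0.0460523
  π_C·p_C = 0.23 × 0.0228728 = 0.00526075
Normaliser: 0.0058002 + 0.0460523 + 0.00526075 = 0.0571133
P(Cluster B | 4) = 0.0460523 / 0.0571133 ≈ 0.8063

0.8063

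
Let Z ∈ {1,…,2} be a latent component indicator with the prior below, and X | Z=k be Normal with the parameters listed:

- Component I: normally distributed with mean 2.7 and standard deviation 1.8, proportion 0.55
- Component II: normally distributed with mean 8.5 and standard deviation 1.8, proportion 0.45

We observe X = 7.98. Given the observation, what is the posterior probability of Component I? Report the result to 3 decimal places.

0.017

By Bayes' theorem, P(k | x) = P(Z=k) f_k(x) / Σ_j P(Z=j) f_j(x).
Normal densities:
  L_I = 0.00300059
  L_II = 0.212576
Prior × likelihood for each component:
  P(Z=I)·L_I = 0.55 × 0.00300059 = 0.00165032
  P(Z=II)·L_II = 0.45 × 0.212576 = 0.0956594
Denominator: 0.00165032 + 0.0956594 = 0.0973097
P(Component I | 7.98) ≈ 0.017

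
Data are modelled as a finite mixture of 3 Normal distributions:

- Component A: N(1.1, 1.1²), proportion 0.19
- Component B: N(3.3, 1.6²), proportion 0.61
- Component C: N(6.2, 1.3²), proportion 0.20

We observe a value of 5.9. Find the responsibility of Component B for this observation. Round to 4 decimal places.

0.4046

P(component k | x) = π_k·f_k(x) / marginal(x), where marginal(x) = Σ_j π_j·f_j(x).
Normal densities:
  f_A = 2.65917e-05
  f_B = 0.0665864
  f_C = 0.298815
Weight by the priors:
  π_A·f_A = 0.19 × 2.65917e-05 = 5.05243e-06
  π_B·f_B = 0.61 × 0.0665864 = 0.0406177
  π_C·f_C = 0.20 × 0.298815 = 0.059763
Normaliser: 5.05243e-06 + 0.0406177 + 0.059763 = 0.100386
Responsibility of Component B: 0.0406177 / 0.100386 ≈ 0.4046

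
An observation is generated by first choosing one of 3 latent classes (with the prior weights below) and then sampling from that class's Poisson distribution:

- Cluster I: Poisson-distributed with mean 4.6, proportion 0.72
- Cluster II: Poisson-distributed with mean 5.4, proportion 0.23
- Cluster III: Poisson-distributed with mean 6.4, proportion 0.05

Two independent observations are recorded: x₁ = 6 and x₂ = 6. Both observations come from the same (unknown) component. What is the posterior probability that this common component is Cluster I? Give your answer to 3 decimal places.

Posterior ∝ prior × likelihood, so P(k | x) ∝ P(Z=k) f_k(x); normalise over all components.
Since both observations come from the same component, the likelihood for component k is f_k(x₁)·f_k(x₂).
  L_I = [e^(−4.6)·4.6^6/6! = 0.13227] × [0.13227] = 0.0174952
  L_II = [e^(−5.4)·5.4^6/6! = 0.155539] × [0.155539] = 0.0241924
  L_III = [e^(−6.4)·6.4^6/6! = 0.158585] × [0.158585] = 0.0251493
Unnormalised posteriors:
  P(Z=I)·L_I = 0.72 × 0.0174952 = 0.0125966
  P(Z=II)·L_II = 0.23 × 0.0241924 = 0.00556426
  P(Z=III)·L_III = 0.05 × 0.0251493 = 0.00125746
Sum: 0.0125966 + 0.00556426 + 0.00125746 = 0.0194183
P(Cluster I | x) ≈ 0.649

0.649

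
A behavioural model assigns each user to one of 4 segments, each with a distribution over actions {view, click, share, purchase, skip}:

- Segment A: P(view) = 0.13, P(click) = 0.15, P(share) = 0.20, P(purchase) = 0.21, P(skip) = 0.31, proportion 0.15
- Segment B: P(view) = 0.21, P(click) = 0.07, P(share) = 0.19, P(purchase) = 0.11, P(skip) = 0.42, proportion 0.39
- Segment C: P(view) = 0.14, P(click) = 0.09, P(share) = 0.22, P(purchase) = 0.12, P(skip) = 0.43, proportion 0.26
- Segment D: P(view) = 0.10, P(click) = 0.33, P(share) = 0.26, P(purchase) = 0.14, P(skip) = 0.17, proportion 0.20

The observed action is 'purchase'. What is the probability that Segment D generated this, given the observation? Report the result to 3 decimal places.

Posterior ∝ prior × likelihood, so P(k | x) ∝ π_k f_k(x); normalise over all components.
Categorical probabilities:
  f_A = 0.21
  f_B = 0.11
  f_C = 0.12
  f_D = 0.14
Weight by the priors:
  π_A·f_A = 0.15 × 0.21 = 0.0315
  π_B·f_B = 0.39 × 0.11 = 0.0429
  π_C·f_C = 0.26 × 0.12 = 0.0312
  π_D·f_D = 0.20 × 0.14 = 0.028
Denominator: 0.0315 + 0.0429 + 0.0312 + 0.028 = 0.1336
P(Segment D | the observation) ≈ 0.210

0.210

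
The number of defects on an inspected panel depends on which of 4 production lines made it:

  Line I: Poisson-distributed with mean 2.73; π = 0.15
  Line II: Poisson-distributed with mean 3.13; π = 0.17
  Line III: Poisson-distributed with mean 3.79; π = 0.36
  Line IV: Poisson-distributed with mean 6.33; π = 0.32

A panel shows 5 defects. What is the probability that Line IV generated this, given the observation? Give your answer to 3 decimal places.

0.365

Apply Bayes' rule: the posterior for each component is proportional to its prior times its likelihood at x.
Poisson probabilities:
  f_I = e^(−2.73)·2.73^5/5! = 0.0824153
  f_II = e^(−3.13)·3.13^5/5! = 0.109446
  f_III = e^(−3.79)·3.79^5/5! = 0.147244
  f_IV = e^(−6.33)·6.33^5/5! = 0.150922
Weight by the priors:
  P(Z=I)·f_I = 0.15 × 0.0824153 = 0.0123623
  P(Z=II)·f_II = 0.17 × 0.109446 = 0.0186058
  P(Z=III)·f_III = 0.36 × 0.147244 = 0.053008
  P(Z=IV)·f_IV = 0.32 × 0.150922 = 0.0482951
Sum: 0.0123623 + 0.0186058 + 0.053008 + 0.0482951 = 0.132271
P(Line IV | 5 defects) ≈ 0.365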